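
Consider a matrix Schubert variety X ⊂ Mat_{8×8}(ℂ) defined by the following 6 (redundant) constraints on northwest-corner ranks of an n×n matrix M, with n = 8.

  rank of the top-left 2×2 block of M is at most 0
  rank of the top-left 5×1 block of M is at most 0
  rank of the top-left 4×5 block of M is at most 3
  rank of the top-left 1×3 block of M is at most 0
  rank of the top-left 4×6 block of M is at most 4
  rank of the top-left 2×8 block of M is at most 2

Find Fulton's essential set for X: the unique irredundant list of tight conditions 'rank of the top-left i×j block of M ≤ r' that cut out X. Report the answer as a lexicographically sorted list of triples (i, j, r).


Propagating the 6 rank bounds to every northwest block:

  i=1: 0 | 0 | 0 | 1 | 1 | 1 | 1 | 1
  i=2: 0 | 0 | 1 | 2 | 2 | 2 | 2 | 2
  i=3: 0 | 1 | 2 | 3 | 3 | 3 | 3 | 3
  i=4: 0 | 1 | 2 | 3 | 3 | 4 | 4 | 4
  i=5: 0 | 1 | 2 | 3 | 4 | 5 | 5 | 5
  i=6: 1 | 2 | 3 | 4 | 5 | 6 | 6 | 6
  i=7: 1 | 2 | 3 | 4 | 5 | 6 | 7 | 7
  i=8: 1 | 2 | 3 | 4 | 5 | 6 | 7 | 8

the unique w with this rank table is (4, 3, 2, 6, 5, 1, 7, 8).

Fulton essential set (4 of the 9 Rothe cells):

[(1, 3, 0), (2, 2, 0), (4, 5, 3), (5, 1, 0)]


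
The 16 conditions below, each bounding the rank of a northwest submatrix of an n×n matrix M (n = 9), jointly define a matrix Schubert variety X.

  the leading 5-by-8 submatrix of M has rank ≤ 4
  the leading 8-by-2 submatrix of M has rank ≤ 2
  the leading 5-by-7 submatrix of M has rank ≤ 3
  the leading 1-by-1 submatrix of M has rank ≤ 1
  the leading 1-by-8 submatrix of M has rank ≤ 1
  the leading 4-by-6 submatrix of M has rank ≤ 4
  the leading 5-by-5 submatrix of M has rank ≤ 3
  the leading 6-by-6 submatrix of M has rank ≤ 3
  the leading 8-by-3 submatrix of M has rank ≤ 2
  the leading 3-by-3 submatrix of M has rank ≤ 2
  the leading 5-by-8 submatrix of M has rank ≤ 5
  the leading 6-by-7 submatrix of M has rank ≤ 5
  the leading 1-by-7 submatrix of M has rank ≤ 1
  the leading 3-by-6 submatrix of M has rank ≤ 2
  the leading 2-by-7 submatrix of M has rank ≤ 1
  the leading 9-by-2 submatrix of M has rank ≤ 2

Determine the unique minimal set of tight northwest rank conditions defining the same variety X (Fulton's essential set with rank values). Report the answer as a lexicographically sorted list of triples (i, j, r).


Computing R[i][j] = min implied NW-rank bound (n=9, 16 conditions):

  R[1]: 1  1  1  1  1  1  1  1  1
  R[2]: 1  1  1  1  1  1  1  2  2
  R[3]: 1  2  2  2  2  2  2  3  3
  R[4]: 1  2  2  3  3  3  3  4  4
  R[5]: 1  2  2  3  3  3  3  4  5
  R[6]: 1  2  2  3  3  3  4  5  6
  R[7]: 1  2  2  3  4  4  5  6  7
  R[8]: 1  2  2  3  4  5  6  7  8
  R[9]: 1  2  3  4  5  6  7  8  9

reading off 1-entries of Δ²R: w = (1, 8, 2, 4, 9, 7, 5, 6, 3).

Rothe diagram D(w) (16 cells), 4 SE-corners (essential conditions):

[(2, 7, 1), (5, 7, 3), (6, 6, 3), (8, 3, 2)]


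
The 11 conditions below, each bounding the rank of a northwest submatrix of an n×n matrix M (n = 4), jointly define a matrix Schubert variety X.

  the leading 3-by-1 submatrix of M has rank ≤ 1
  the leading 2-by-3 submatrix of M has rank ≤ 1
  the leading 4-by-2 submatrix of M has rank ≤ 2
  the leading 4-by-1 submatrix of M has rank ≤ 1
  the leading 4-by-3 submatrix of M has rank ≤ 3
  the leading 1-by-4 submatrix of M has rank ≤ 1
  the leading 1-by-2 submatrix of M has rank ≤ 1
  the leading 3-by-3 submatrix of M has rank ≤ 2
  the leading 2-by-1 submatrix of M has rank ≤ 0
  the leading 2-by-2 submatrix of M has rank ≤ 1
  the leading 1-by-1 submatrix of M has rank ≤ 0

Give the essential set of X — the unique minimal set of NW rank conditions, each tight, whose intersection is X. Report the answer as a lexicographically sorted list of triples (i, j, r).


Propagating the 11 rank bounds to every northwest block:

  row 1: 0, 1, 1, 1
  row 2: 0, 1, 1, 2
  row 3: 1, 2, 2, 3
  row 4: 1, 2, 3, 4

hence w(1..4) = (2, 4, 1, 3).

2 SE-corners of the 3-cell Rothe diagram give Ess(w):

[(2, 1, 0), (2, 3, 1)]


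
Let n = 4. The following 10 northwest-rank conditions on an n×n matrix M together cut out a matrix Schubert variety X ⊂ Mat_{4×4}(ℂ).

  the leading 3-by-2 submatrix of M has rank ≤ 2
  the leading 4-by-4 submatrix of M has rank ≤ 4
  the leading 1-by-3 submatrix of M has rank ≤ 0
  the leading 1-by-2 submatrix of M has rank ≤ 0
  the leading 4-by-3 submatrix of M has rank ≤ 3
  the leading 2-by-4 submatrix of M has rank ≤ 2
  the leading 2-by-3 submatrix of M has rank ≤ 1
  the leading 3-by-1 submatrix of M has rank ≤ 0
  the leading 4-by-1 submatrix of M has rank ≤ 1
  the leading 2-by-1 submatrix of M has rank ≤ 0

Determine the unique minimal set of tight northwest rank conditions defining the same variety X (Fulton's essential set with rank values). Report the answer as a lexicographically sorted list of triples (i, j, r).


Rank table r_w(4×4) implied by the 10 constraints:

  i=1: 0, 0, 0, 1
  i=2: 0, 1, 1, 2
  i=3: 0, 1, 2, 3
  i=4: 1, 2, 3, 4

the unique w with this rank table is (4, 2, 3, 1).

Fulton essential set (2 of the 5 Rothe cells):

[(1, 3, 0), (3, 1, 0)]


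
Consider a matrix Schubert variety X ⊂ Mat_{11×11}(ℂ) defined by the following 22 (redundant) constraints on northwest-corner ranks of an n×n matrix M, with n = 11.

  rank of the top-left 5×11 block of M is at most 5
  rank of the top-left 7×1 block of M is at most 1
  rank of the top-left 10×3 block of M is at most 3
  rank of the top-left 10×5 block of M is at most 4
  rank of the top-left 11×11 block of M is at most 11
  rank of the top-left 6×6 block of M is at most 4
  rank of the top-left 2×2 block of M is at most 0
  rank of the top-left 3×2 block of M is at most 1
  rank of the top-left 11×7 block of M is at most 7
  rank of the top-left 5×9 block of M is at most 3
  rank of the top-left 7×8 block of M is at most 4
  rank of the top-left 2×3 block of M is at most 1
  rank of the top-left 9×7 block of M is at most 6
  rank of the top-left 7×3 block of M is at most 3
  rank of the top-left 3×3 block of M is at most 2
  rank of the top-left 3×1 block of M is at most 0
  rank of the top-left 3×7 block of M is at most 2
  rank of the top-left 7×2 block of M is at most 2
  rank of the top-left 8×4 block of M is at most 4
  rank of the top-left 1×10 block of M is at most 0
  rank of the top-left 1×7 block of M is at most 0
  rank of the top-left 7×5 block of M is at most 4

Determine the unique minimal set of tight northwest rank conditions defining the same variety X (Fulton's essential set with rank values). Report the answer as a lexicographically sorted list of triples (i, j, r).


Propagating the 22 rank bounds to every northwest block:

  0, 0, 0, 0, 0, 0, 0, 0, 0, 0, 1
  0, 0, 1, 1, 1, 1, 1, 1, 1, 1, 2
  0, 1, 2, 2, 2, 2, 2, 2, 2, 2, 3
  1, 2, 3, 3, 3, 3, 3, 3, 3, 3, 4
  1, 2, 3, 3, 3, 3, 3, 3, 3, 4, 5
  1, 2, 3, 4, 4, 4, 4, 4, 4, 5, 6
  1, 2, 3, 4, 4, 4, 4, 4, 5, 6, 7
  1, 2, 3, 4, 4, 5, 5, 5, 6, 7, 8
  1, 2, 3, 4, 4, 5, 6, 6, 7, 8, 9
  1, 2, 3, 4, 4, 5, 6, 7, 8, 9, 10
  1, 2, 3, 4, 5, 6, 7, 8, 9, 10, 11

the unique w with this rank table is (11, 3, 2, 1, 10, 4, 9, 6, 7, 8, 5).

D(w) has 26 cells with 6 SE-corners; essential set:

[(1, 10, 0), (2, 2, 0), (3, 1, 0), (5, 9, 3), (7, 8, 4), (10, 5, 4)]


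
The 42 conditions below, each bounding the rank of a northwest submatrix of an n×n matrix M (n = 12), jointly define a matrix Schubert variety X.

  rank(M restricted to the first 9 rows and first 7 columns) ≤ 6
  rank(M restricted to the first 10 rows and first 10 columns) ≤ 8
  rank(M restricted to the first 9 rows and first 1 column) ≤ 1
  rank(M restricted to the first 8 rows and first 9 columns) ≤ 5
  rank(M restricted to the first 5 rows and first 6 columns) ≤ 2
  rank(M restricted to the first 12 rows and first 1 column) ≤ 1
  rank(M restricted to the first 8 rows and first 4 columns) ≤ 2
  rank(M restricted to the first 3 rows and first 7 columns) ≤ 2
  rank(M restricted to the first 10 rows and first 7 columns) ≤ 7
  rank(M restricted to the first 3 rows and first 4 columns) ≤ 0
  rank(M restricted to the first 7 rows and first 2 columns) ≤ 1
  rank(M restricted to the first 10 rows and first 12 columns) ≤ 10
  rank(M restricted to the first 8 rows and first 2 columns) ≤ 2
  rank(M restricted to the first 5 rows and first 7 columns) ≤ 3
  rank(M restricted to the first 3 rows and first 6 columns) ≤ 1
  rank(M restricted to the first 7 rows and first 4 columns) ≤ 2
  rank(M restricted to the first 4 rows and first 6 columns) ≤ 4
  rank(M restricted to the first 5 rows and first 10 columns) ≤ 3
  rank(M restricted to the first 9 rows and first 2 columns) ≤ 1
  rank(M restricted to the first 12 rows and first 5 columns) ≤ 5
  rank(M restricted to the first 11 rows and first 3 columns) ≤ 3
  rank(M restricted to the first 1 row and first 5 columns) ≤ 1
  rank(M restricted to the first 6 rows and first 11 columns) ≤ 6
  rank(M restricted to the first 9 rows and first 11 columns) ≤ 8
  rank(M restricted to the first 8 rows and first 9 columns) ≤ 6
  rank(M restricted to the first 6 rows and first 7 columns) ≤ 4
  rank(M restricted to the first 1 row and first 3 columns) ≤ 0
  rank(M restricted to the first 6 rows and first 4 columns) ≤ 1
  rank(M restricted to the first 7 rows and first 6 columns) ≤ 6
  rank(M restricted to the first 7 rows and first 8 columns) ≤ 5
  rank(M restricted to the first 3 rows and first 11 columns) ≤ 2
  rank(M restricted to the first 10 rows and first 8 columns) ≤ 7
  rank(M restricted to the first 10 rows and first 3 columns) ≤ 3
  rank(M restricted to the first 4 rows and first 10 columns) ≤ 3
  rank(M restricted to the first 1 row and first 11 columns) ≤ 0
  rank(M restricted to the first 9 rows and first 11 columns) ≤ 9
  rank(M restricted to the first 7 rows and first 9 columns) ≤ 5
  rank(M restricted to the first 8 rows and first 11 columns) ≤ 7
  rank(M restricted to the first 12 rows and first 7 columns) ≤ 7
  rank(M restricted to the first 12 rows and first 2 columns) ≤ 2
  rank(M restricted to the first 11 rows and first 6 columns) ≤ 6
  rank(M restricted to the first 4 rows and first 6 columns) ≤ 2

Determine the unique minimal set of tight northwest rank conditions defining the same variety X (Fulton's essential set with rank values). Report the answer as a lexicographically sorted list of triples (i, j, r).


Reconstructing r_w from the 42 given conditions:

  i=1: 0 0 0 0 0 0 0 0 0 0 0 1
  i=2: 0 0 0 0 1 1 1 1 1 1 1 2
  i=3: 0 0 0 0 1 1 2 2 2 2 2 3
  i=4: 1 1 1 1 2 2 3 3 3 3 3 4
  i=5: 1 1 1 1 2 2 3 3 3 3 4 5
  i=6: 1 1 1 1 2 3 4 4 4 4 5 6
  i=7: 1 1 2 2 3 4 5 5 5 5 6 7
  i=8: 1 1 2 2 3 4 5 5 5 6 7 8
  i=9: 1 1 2 3 4 5 6 6 6 7 8 9
  i=10: 1 2 3 4 5 6 7 7 7 8 9 10
  i=11: 1 2 3 4 5 6 7 8 8 9 10 11
  i=12: 1 2 3 4 5 6 7 8 9 10 11 12

so w = (12, 5, 7, 1, 11, 6, 3, 10, 4, 2, 8, 9).

D(w) has 36 cells with 9 SE-corners; essential set:

[(1, 11, 0), (3, 4, 0), (3, 6, 1), (5, 6, 2), (5, 10, 3), (6, 4, 1), (8, 4, 2), (8, 9, 5), (9, 2, 1)]


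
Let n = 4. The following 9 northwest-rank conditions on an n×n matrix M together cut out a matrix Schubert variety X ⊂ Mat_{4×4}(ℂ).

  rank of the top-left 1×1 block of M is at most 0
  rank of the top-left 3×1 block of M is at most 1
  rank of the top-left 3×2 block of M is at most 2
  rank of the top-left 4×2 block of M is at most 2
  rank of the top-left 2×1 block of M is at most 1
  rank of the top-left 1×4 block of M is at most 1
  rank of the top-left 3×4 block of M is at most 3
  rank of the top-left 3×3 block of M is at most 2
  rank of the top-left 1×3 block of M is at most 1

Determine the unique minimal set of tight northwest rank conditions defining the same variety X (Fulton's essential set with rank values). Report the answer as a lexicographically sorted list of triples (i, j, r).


The tightest implied rank at each (i,j), from the 9 conditions:

  i=1: 0 | 1 | 1 | 1
  i=2: 1 | 2 | 2 | 2
  i=3: 1 | 2 | 2 | 3
  i=4: 1 | 2 | 3 | 4

so w = (2, 1, 4, 3).

Fulton essential set (2 of the 2 Rothe cells):

[(1, 1, 0), (3, 3, 2)]


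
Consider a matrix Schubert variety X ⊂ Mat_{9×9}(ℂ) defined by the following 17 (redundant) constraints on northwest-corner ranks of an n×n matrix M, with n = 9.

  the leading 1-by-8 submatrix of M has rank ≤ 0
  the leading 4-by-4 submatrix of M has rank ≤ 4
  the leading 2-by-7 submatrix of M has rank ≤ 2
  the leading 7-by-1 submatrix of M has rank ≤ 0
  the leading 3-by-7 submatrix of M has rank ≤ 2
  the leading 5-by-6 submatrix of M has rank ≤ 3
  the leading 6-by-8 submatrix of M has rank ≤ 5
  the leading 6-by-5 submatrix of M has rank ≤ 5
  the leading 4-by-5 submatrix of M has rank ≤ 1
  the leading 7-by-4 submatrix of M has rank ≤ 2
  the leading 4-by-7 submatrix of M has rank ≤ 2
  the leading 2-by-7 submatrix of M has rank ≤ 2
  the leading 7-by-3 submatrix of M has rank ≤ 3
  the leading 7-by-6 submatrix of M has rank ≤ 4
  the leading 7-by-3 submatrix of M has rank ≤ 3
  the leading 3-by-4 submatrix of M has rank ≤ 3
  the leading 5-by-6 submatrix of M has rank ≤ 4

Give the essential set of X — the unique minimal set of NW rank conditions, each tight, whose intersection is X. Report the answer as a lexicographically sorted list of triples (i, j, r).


Reconstructing r_w from the 17 given conditions:

  R[1]: 0 0 0 0 0 0 0 0 1
  R[2]: 0 1 1 1 1 1 1 1 2
  R[3]: 0 1 1 1 1 2 2 2 3
  R[4]: 0 1 1 1 1 2 2 3 4
  R[5]: 0 1 2 2 2 3 3 4 5
  R[6]: 0 1 2 2 3 4 4 5 6
  R[7]: 0 1 2 2 3 4 5 6 7
  R[8]: 1 2 3 3 4 5 6 7 8
  R[9]: 1 2 3 4 5 6 7 8 9

hence w(1..9) = (9, 2, 6, 8, 3, 5, 7, 1, 4).

|D(w)|=23, |Ess(w)|=5:

[(1, 8, 0), (4, 5, 1), (4, 7, 2), (7, 1, 0), (7, 4, 2)]


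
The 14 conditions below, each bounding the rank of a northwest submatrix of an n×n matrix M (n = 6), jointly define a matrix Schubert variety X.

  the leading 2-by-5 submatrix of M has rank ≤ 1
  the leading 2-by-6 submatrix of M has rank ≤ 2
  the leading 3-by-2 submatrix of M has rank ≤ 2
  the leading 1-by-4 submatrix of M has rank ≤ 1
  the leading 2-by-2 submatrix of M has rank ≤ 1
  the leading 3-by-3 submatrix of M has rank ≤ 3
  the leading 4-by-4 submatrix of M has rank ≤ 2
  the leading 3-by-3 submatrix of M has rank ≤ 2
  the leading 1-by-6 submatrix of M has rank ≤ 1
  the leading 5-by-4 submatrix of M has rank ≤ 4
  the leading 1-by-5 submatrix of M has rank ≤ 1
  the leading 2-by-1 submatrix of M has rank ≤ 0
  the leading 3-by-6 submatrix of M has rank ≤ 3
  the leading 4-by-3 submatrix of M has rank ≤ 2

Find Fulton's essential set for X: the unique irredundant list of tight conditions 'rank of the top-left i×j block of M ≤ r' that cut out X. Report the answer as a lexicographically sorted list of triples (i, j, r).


Reconstructing r_w from the 14 given conditions:

  row 1: 0 | 1 | 1 | 1 | 1 | 1
  row 2: 0 | 1 | 1 | 1 | 1 | 2
  row 3: 1 | 2 | 2 | 2 | 2 | 3
  row 4: 1 | 2 | 2 | 2 | 3 | 4
  row 5: 1 | 2 | 3 | 3 | 4 | 5
  row 6: 1 | 2 | 3 | 4 | 5 | 6

second differences of R give the permutation w = (2, 6, 1, 5, 3, 4).

3 SE-corners of the 7-cell Rothe diagram give Ess(w):

[(2, 1, 0), (2, 5, 1), (4, 4, 2)]


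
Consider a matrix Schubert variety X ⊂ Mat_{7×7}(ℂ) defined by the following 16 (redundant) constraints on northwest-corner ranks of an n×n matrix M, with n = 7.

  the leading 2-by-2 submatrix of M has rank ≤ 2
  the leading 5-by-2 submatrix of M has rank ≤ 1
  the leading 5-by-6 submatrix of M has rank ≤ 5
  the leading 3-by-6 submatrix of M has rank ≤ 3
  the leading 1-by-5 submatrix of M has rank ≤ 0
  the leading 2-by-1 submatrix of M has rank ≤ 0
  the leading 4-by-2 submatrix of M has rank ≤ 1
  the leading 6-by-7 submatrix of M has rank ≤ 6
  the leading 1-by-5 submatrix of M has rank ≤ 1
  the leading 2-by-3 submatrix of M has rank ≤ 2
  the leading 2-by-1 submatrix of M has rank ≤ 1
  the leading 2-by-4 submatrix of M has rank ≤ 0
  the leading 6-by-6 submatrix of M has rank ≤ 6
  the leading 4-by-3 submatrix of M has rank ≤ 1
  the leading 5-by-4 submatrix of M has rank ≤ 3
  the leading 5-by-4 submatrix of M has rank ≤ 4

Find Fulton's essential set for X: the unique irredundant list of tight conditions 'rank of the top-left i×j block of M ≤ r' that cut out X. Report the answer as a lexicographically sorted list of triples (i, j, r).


Propagating the 16 rank bounds to every northwest block:

  R[1]: 0  0  0  0  0  1  1
  R[2]: 0  0  0  0  1  2  2
  R[3]: 1  1  1  1  2  3  3
  R[4]: 1  1  1  2  3  4  4
  R[5]: 1  1  2  3  4  5  5
  R[6]: 1  2  3  4  5  6  6
  R[7]: 1  2  3  4  5  6  7

giving w = (6, 5, 1, 4, 3, 2, 7) via Δ²R.

ℓ(w)=12; the 4 essential cells (i,j,r):

[(1, 5, 0), (2, 4, 0), (4, 3, 1), (5, 2, 1)]


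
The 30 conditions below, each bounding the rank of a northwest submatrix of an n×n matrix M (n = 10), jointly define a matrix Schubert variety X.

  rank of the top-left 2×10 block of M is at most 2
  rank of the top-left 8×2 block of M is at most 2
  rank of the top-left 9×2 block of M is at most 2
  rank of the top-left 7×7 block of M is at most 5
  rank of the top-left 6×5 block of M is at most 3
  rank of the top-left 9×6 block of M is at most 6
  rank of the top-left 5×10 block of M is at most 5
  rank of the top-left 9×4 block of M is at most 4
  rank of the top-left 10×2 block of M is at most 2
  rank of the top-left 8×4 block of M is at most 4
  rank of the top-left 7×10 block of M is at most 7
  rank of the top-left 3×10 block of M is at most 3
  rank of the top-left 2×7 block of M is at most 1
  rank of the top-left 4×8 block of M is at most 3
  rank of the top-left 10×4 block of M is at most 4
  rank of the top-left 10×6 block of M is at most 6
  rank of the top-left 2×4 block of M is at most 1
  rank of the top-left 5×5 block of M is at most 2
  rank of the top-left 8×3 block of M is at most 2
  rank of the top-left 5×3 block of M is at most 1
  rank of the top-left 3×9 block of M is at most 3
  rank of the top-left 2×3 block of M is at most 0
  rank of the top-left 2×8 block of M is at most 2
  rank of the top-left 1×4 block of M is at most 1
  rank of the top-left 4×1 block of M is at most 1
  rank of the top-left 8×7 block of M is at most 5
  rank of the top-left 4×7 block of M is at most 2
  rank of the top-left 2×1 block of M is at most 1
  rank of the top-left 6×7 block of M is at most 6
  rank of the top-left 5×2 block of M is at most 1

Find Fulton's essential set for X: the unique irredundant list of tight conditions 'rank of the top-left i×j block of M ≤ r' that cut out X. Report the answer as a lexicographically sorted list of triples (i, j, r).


Reconstructing r_w from the 30 given conditions:

  i=1: 0  0  0  1  1  1  1  1  1  1
  i=2: 0  0  0  1  1  1  1  2  2  2
  i=3: 1  1  1  2  2  2  2  3  3  3
  i=4: 1  1  1  2  2  2  2  3  4  4
  i=5: 1  1  1  2  2  3  3  4  5  5
  i=6: 1  2  2  3  3  4  4  5  6  6
  i=7: 1  2  2  3  4  5  5  6  7  7
  i=8: 1  2  2  3  4  5  5  6  7  8
  i=9: 1  2  3  4  5  6  6  7  8  9
  i=10: 1  2  3  4  5  6  7  8  9  10

so w = (4, 8, 1, 9, 6, 2, 5, 10, 3, 7).

Fulton essential set (7 of the 20 Rothe cells):

[(2, 3, 0), (2, 7, 1), (4, 7, 2), (5, 3, 1), (5, 5, 2), (8, 3, 2), (8, 7, 5)]


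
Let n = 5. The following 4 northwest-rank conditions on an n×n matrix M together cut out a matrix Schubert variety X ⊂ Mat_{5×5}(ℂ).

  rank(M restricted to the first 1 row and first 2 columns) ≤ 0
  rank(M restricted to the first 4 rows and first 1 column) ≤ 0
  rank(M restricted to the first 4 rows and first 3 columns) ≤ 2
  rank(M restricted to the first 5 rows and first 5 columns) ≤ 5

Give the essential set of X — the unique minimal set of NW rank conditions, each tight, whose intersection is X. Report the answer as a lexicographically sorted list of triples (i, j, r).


The tightest implied rank at each (i,j), from the 4 conditions:

  0, 0, 1, 1, 1
  0, 1, 2, 2, 2
  0, 1, 2, 3, 3
  0, 1, 2, 3, 4
  1, 2, 3, 4, 5

so w = (3, 2, 4, 5, 1).

2 SE-corners of the 5-cell Rothe diagram give Ess(w):

[(1, 2, 0), (4, 1, 0)]


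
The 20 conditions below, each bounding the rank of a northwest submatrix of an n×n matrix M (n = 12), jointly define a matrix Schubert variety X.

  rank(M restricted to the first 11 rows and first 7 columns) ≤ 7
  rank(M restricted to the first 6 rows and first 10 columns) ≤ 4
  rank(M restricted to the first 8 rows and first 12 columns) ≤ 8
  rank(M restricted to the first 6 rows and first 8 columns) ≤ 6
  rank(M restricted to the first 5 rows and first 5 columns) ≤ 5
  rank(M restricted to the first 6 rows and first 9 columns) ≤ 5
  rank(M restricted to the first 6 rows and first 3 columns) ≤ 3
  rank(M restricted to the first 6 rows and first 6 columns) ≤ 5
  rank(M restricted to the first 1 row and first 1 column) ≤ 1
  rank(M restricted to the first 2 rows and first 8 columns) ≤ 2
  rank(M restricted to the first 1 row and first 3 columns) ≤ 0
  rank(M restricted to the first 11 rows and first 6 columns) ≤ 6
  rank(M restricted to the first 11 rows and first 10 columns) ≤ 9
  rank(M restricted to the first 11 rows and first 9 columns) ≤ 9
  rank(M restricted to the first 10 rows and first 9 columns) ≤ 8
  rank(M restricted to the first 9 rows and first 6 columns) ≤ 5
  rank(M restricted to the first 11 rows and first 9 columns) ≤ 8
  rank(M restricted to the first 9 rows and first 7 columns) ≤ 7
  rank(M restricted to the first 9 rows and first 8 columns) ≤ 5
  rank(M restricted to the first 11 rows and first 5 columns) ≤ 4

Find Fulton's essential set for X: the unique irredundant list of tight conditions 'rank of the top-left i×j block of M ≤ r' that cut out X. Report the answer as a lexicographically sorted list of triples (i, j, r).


Rank table r_w(12×12) implied by the 20 constraints:

  R[1]: 0 | 0 | 0 | 1 | 1 | 1 | 1 | 1 | 1 | 1 | 1 | 1
  R[2]: 1 | 1 | 1 | 2 | 2 | 2 | 2 | 2 | 2 | 2 | 2 | 2
  R[3]: 1 | 2 | 2 | 3 | 3 | 3 | 3 | 3 | 3 | 3 | 3 | 3
  R[4]: 1 | 2 | 3 | 4 | 4 | 4 | 4 | 4 | 4 | 4 | 4 | 4
  R[5]: 1 | 2 | 3 | 4 | 4 | 4 | 4 | 4 | 4 | 4 | 5 | 5
  R[6]: 1 | 2 | 3 | 4 | 4 | 4 | 4 | 4 | 4 | 4 | 5 | 6
  R[7]: 1 | 2 | 3 | 4 | 4 | 5 | 5 | 5 | 5 | 5 | 6 | 7
  R[8]: 1 | 2 | 3 | 4 | 4 | 5 | 5 | 5 | 6 | 6 | 7 | 8
  R[9]: 1 | 2 | 3 | 4 | 4 | 5 | 5 | 5 | 6 | 7 | 8 | 9
  R[10]: 1 | 2 | 3 | 4 | 4 | 5 | 6 | 6 | 7 | 8 | 9 | 10
  R[11]: 1 | 2 | 3 | 4 | 4 | 5 | 6 | 7 | 8 | 9 | 10 | 11
  R[12]: 1 | 2 | 3 | 4 | 5 | 6 | 7 | 8 | 9 | 10 | 11 | 12

so w = (4, 1, 2, 3, 11, 12, 6, 9, 10, 7, 8, 5).

Rothe diagram D(w) (24 cells), 4 SE-corners (essential conditions):

[(1, 3, 0), (6, 10, 4), (9, 8, 5), (11, 5, 4)]


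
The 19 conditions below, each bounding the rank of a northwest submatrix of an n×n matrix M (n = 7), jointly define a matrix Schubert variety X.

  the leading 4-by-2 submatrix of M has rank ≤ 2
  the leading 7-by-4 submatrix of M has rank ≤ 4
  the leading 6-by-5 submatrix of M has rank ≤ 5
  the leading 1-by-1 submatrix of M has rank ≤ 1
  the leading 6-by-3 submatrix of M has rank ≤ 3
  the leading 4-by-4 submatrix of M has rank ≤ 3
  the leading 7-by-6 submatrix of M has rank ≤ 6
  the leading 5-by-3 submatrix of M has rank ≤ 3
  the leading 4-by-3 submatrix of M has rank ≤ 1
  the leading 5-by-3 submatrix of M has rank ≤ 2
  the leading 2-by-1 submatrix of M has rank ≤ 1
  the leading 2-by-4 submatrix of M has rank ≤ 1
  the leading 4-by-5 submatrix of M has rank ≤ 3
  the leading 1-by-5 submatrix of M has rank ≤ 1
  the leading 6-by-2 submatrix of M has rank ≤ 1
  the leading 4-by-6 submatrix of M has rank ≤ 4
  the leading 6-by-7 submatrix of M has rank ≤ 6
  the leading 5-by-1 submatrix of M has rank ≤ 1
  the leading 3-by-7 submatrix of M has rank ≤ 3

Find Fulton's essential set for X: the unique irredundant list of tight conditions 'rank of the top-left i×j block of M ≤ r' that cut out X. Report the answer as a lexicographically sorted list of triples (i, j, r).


Propagating the 19 rank bounds to every northwest block:

  R[1]: 1, 1, 1, 1, 1, 1, 1
  R[2]: 1, 1, 1, 1, 2, 2, 2
  R[3]: 1, 1, 1, 2, 3, 3, 3
  R[4]: 1, 1, 1, 2, 3, 4, 4
  R[5]: 1, 1, 2, 3, 4, 5, 5
  R[6]: 1, 1, 2, 3, 4, 5, 6
  R[7]: 1, 2, 3, 4, 5, 6, 7

so w = (1, 5, 4, 6, 3, 7, 2).

Rothe diagram D(w) (9 cells), 3 SE-corners (essential conditions):

[(2, 4, 1), (4, 3, 1), (6, 2, 1)]


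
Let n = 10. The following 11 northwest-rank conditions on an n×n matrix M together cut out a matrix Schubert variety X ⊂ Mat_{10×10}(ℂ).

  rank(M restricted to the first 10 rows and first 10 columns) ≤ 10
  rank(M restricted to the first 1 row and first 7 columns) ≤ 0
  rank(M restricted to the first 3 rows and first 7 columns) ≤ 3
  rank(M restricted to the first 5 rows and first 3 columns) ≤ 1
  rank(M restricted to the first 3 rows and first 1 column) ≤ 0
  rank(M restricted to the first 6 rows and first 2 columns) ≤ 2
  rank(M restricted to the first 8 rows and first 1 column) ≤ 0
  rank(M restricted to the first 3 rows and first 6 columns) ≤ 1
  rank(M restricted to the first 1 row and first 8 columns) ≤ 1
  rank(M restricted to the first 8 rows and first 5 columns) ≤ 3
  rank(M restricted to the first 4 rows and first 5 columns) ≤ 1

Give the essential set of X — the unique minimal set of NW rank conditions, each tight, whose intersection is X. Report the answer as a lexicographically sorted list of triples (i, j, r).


Recovering R(i,j) via the rank-extension bound from the 11 conditions:

  R[1]: 0 0 0 0 0 0 0 1 1 1
  R[2]: 0 1 1 1 1 1 1 2 2 2
  R[3]: 0 1 1 1 1 1 2 3 3 3
  R[4]: 0 1 1 1 1 2 3 4 4 4
  R[5]: 0 1 1 2 2 3 4 5 5 5
  R[6]: 0 1 2 3 3 4 5 6 6 6
  R[7]: 0 1 2 3 3 4 5 6 7 7
  R[8]: 0 1 2 3 3 4 5 6 7 8
  R[9]: 1 2 3 4 4 5 6 7 8 9
  R[10]: 1 2 3 4 5 6 7 8 9 10

hence w(1..10) = (8, 2, 7, 6, 4, 3, 9, 10, 1, 5).

D(w) has 24 cells with 6 SE-corners; essential set:

[(1, 7, 0), (3, 6, 1), (4, 5, 1), (5, 3, 1), (8, 1, 0), (8, 5, 3)]


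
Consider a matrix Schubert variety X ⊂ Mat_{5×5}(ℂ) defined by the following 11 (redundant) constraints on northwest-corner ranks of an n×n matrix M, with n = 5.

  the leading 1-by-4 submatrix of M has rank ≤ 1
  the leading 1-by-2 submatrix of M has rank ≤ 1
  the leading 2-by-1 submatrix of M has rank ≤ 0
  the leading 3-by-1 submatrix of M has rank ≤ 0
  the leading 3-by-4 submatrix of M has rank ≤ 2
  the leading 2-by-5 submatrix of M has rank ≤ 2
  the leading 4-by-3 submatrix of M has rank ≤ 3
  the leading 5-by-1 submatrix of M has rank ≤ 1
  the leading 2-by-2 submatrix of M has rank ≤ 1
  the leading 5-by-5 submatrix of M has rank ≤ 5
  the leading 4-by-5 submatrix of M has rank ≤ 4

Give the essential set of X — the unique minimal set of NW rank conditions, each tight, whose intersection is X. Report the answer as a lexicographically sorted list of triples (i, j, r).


Recovering R(i,j) via the rank-extension bound from the 11 conditions:

  i=1: 0 | 1 | 1 | 1 | 1
  i=2: 0 | 1 | 2 | 2 | 2
  i=3: 0 | 1 | 2 | 2 | 3
  i=4: 1 | 2 | 3 | 3 | 4
  i=5: 1 | 2 | 3 | 4 | 5

the unique w with this rank table is (2, 3, 5, 1, 4).

D(w) has 4 cells with 2 SE-corners; essential set:

[(3, 1, 0), (3, 4, 2)]


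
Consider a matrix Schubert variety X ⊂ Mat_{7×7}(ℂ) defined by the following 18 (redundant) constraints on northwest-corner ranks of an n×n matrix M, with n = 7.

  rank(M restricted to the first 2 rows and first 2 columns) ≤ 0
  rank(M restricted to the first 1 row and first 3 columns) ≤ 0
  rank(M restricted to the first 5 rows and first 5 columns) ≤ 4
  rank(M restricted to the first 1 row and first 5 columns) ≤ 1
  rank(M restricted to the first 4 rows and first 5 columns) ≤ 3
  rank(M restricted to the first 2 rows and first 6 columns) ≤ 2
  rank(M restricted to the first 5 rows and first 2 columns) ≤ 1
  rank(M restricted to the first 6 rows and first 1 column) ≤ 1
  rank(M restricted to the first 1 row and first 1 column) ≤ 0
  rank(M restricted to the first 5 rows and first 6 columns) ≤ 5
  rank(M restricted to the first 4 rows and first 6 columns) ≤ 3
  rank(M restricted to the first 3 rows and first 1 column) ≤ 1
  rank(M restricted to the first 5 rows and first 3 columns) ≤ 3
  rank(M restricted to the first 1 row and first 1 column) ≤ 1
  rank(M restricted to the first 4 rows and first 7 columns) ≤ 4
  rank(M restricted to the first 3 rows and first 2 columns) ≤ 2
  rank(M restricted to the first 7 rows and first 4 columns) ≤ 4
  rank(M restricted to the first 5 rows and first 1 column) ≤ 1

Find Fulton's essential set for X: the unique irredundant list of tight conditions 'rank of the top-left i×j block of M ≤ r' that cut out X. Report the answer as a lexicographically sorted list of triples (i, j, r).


The tightest implied rank at each (i,j), from the 18 conditions:

  row 1: 0, 0, 0, 1, 1, 1, 1
  row 2: 0, 0, 1, 2, 2, 2, 2
  row 3: 1, 1, 2, 3, 3, 3, 3
  row 4: 1, 1, 2, 3, 3, 3, 4
  row 5: 1, 1, 2, 3, 4, 4, 5
  row 6: 1, 2, 3, 4, 5, 5, 6
  row 7: 1, 2, 3, 4, 5, 6, 7

second differences of R give the permutation w = (4, 3, 1, 7, 5, 2, 6).

Rothe diagram D(w) (9 cells), 4 SE-corners (essential conditions):

[(1, 3, 0), (2, 2, 0), (4, 6, 3), (5, 2, 1)]


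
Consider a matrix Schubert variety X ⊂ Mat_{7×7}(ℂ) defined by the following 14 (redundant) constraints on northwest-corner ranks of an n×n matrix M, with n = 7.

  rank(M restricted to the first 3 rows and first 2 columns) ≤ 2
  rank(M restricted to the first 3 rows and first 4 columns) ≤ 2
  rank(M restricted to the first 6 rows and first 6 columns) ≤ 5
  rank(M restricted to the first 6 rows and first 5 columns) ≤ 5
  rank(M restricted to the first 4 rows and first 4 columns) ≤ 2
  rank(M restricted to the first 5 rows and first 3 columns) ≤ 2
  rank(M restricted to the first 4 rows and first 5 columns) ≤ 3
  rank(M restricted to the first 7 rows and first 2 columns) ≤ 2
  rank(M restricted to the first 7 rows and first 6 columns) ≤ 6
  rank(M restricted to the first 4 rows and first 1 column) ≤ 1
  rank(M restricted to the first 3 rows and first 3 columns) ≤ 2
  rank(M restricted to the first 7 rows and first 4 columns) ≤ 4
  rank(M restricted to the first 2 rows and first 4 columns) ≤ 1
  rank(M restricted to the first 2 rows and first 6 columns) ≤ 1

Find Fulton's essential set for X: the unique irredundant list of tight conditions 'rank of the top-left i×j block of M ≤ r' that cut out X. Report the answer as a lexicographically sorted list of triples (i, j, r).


Rank table r_w(7×7) implied by the 14 constraints:

  i=1: 1 1 1 1 1 1 1
  i=2: 1 1 1 1 1 1 2
  i=3: 1 2 2 2 2 2 3
  i=4: 1 2 2 2 3 3 4
  i=5: 1 2 2 3 4 4 5
  i=6: 1 2 3 4 5 5 6
  i=7: 1 2 3 4 5 6 7

reading off 1-entries of Δ²R: w = (1, 7, 2, 5, 4, 3, 6).

Rothe diagram D(w) (8 cells), 3 SE-corners (essential conditions):

[(2, 6, 1), (4, 4, 2), (5, 3, 2)]


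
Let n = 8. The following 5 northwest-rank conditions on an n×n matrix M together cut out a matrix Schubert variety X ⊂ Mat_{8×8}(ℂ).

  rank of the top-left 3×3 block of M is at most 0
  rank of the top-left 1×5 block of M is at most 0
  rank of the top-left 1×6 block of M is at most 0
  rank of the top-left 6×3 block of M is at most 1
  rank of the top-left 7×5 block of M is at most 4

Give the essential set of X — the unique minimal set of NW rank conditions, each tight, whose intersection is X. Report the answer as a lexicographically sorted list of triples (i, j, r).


Propagating the 5 rank bounds to every northwest block:

  R[1]: 0 | 0 | 0 | 0 | 0 | 0 | 1 | 1
  R[2]: 0 | 0 | 0 | 1 | 1 | 1 | 2 | 2
  R[3]: 0 | 0 | 0 | 1 | 2 | 2 | 3 | 3
  R[4]: 1 | 1 | 1 | 2 | 3 | 3 | 4 | 4
  R[5]: 1 | 1 | 1 | 2 | 3 | 4 | 5 | 5
  R[6]: 1 | 1 | 1 | 2 | 3 | 4 | 5 | 6
  R[7]: 1 | 2 | 2 | 3 | 4 | 5 | 6 | 7
  R[8]: 1 | 2 | 3 | 4 | 5 | 6 | 7 | 8

second differences of R give the permutation w = (7, 4, 5, 1, 6, 8, 2, 3).

3 SE-corners of the 16-cell Rothe diagram give Ess(w):

[(1, 6, 0), (3, 3, 0), (6, 3, 1)]


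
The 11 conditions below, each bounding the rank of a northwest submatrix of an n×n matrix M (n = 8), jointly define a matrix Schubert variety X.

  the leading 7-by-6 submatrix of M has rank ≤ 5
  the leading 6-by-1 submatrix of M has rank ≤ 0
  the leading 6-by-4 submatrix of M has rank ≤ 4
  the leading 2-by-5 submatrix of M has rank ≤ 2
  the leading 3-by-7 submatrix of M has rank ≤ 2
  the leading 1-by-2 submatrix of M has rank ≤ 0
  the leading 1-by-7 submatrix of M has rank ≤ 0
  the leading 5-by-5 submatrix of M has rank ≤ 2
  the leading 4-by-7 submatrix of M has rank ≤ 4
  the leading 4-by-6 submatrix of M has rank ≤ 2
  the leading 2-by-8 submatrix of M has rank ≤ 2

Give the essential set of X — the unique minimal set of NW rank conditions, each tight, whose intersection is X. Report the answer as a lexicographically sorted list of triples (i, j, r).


Reconstructing r_w from the 11 given conditions:

  row 1: 0, 0, 0, 0, 0, 0, 0, 1
  row 2: 0, 1, 1, 1, 1, 1, 1, 2
  row 3: 0, 1, 2, 2, 2, 2, 2, 3
  row 4: 0, 1, 2, 2, 2, 2, 3, 4
  row 5: 0, 1, 2, 2, 2, 3, 4, 5
  row 6: 0, 1, 2, 3, 3, 4, 5, 6
  row 7: 1, 2, 3, 4, 4, 5, 6, 7
  row 8: 1, 2, 3, 4, 5, 6, 7, 8

the unique w with this rank table is (8, 2, 3, 7, 6, 4, 1, 5).

Rothe diagram D(w) (17 cells), 4 SE-corners (essential conditions):

[(1, 7, 0), (4, 6, 2), (5, 5, 2), (6, 1, 0)]


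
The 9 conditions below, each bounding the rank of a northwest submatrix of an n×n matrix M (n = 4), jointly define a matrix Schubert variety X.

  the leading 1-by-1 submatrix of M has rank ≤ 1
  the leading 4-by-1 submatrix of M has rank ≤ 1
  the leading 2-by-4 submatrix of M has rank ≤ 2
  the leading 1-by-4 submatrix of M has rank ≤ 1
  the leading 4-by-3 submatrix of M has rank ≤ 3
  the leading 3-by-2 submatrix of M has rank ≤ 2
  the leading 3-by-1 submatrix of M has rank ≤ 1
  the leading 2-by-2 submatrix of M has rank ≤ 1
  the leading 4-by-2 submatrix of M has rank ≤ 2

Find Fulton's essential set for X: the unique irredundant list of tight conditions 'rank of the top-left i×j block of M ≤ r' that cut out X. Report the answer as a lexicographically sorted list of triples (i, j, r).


Recovering R(i,j) via the rank-extension bound from the 9 conditions:

  1 | 1 | 1 | 1
  1 | 1 | 2 | 2
  1 | 2 | 3 | 3
  1 | 2 | 3 | 4

the unique w with this rank table is (1, 3, 2, 4).

D(w) has 1 cell with 1 SE-corner; essential set:

[(2, 2, 1)]


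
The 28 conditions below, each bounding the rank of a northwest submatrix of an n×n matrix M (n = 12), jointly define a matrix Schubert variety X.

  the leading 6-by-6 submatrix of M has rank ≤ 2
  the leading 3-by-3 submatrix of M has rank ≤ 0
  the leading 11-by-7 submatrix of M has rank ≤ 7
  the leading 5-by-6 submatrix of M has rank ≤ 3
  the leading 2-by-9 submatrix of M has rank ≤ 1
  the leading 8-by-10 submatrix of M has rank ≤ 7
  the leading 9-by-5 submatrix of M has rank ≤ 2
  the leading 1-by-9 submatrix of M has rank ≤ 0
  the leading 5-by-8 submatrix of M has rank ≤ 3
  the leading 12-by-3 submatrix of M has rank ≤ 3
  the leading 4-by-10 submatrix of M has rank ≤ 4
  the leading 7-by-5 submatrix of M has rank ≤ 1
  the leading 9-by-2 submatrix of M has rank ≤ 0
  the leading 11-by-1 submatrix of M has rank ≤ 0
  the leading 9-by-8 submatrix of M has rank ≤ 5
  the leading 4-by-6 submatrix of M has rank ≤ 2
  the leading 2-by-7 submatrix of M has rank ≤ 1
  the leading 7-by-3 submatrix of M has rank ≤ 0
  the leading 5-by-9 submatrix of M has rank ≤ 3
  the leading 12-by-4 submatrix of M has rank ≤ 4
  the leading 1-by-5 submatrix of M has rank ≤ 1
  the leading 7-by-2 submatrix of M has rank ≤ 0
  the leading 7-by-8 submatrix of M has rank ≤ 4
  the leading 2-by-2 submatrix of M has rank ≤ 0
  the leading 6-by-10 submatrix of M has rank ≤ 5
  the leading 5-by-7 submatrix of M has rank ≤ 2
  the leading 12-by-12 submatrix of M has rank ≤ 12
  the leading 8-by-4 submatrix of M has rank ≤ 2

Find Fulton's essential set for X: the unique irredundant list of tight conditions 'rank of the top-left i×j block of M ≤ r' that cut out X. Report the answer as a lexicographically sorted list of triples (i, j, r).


Rank table r_w(12×12) implied by the 28 constraints:

  row 1: 0 0 0 0 0 0 0 0 0 1 1 1
  row 2: 0 0 0 1 1 1 1 1 1 2 2 2
  row 3: 0 0 0 1 1 2 2 2 2 3 3 3
  row 4: 0 0 0 1 1 2 2 3 3 4 4 4
  row 5: 0 0 0 1 1 2 2 3 3 4 5 5
  row 6: 0 0 0 1 1 2 3 4 4 5 6 6
  row 7: 0 0 0 1 1 2 3 4 5 6 7 7
  row 8: 0 0 1 2 2 3 4 5 6 7 8 8
  row 9: 0 0 1 2 2 3 4 5 6 7 8 9
  row 10: 0 1 2 3 3 4 5 6 7 8 9 10
  row 11: 0 1 2 3 4 5 6 7 8 9 10 11
  row 12: 1 2 3 4 5 6 7 8 9 10 11 12

hence w(1..12) = (10, 4, 6, 8, 11, 7, 9, 3, 12, 2, 5, 1).

Rothe diagram D(w) (42 cells), 8 SE-corners (essential conditions):

[(1, 9, 0), (5, 7, 2), (5, 9, 3), (7, 3, 0), (7, 5, 1), (9, 2, 0), (9, 5, 2), (11, 1, 0)]


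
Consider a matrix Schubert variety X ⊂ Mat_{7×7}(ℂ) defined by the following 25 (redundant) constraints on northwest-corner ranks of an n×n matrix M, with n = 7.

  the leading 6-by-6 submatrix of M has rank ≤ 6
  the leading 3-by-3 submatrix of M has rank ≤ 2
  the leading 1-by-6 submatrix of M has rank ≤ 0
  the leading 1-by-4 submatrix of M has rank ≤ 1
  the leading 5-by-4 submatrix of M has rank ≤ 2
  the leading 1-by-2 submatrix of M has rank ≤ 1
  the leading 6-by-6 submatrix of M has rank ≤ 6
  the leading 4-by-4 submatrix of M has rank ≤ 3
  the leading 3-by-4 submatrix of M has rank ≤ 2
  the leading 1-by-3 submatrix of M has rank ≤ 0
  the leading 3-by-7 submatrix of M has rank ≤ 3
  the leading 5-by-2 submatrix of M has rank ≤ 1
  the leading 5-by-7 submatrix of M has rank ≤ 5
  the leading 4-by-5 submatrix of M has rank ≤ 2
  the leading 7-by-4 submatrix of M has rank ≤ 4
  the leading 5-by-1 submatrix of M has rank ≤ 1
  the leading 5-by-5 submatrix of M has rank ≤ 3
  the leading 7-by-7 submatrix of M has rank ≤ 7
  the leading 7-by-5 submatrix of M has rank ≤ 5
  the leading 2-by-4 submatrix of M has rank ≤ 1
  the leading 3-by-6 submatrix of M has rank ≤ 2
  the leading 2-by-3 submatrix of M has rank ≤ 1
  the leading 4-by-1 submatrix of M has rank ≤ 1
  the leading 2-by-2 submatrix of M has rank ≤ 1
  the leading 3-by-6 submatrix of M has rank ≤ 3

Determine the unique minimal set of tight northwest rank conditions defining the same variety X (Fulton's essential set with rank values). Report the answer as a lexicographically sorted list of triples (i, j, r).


Recovering R(i,j) via the rank-extension bound from the 25 conditions:

  i=1: 0 | 0 | 0 | 0 | 0 | 0 | 1
  i=2: 1 | 1 | 1 | 1 | 1 | 1 | 2
  i=3: 1 | 1 | 2 | 2 | 2 | 2 | 3
  i=4: 1 | 1 | 2 | 2 | 2 | 3 | 4
  i=5: 1 | 1 | 2 | 2 | 3 | 4 | 5
  i=6: 1 | 2 | 3 | 3 | 4 | 5 | 6
  i=7: 1 | 2 | 3 | 4 | 5 | 6 | 7

second differences of R give the permutation w = (7, 1, 3, 6, 5, 2, 4).

4 SE-corners of the 12-cell Rothe diagram give Ess(w):

[(1, 6, 0), (4, 5, 2), (5, 2, 1), (5, 4, 2)]


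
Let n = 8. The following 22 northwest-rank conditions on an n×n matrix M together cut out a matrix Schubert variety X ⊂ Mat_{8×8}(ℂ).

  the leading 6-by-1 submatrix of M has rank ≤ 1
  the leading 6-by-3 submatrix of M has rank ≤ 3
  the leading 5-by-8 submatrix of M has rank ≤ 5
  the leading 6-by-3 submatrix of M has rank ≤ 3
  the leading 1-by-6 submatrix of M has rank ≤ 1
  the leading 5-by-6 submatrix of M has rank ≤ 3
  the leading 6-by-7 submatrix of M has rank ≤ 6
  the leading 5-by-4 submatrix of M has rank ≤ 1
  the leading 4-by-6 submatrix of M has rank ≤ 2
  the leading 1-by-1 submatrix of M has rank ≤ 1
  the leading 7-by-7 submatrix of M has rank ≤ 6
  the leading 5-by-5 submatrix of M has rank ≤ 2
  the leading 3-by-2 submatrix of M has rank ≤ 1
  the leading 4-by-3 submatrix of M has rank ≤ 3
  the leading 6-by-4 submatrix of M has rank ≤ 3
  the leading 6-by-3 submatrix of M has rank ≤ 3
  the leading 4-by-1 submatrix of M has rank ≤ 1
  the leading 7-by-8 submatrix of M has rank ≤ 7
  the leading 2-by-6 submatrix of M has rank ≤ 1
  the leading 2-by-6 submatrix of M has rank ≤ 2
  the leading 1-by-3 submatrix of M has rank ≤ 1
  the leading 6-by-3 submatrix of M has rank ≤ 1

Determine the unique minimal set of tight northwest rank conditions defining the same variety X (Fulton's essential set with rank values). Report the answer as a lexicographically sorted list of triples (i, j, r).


Computing R[i][j] = min implied NW-rank bound (n=8, 22 conditions):

  i=1: 1, 1, 1, 1, 1, 1, 1, 1
  i=2: 1, 1, 1, 1, 1, 1, 2, 2
  i=3: 1, 1, 1, 1, 2, 2, 3, 3
  i=4: 1, 1, 1, 1, 2, 2, 3, 4
  i=5: 1, 1, 1, 1, 2, 3, 4, 5
  i=6: 1, 1, 1, 2, 3, 4, 5, 6
  i=7: 1, 2, 2, 3, 4, 5, 6, 7
  i=8: 1, 2, 3, 4, 5, 6, 7, 8

giving w = (1, 7, 5, 8, 6, 4, 2, 3) via Δ²R.

D(w) has 17 cells with 4 SE-corners; essential set:

[(2, 6, 1), (4, 6, 2), (5, 4, 1), (6, 3, 1)]
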